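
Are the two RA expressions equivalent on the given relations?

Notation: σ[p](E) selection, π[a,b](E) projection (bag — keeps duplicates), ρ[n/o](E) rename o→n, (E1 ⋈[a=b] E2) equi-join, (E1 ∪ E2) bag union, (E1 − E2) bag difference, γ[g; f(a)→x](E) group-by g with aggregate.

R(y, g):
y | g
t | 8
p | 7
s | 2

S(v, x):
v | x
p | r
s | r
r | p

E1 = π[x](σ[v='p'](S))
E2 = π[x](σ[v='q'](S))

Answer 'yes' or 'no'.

E1 row counts bottom-up:
  S → 3
  σ[v='p'](S) → 1
  π[x](σ[v='p'](S)) → 1
E2 row counts bottom-up:
  S → 3
  σ[v='q'](S) → 0
  π[x](σ[v='q'](S)) → 0

E1 result:
x
r
E2 result:
x
(0 rows)
Witness: ('r',) appears 1× in E1 but 0× in E2.

no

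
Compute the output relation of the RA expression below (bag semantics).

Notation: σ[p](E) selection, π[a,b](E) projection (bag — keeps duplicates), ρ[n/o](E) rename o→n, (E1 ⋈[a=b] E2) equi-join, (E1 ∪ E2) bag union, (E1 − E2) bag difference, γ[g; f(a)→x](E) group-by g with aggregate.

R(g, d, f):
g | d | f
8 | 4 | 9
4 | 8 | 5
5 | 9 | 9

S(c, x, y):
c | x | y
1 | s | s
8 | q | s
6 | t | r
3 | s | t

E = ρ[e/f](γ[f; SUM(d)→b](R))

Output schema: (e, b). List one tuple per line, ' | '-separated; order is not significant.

Row counts bottom-up:
  R → 3
  γ[f; SUM(d)→b](R) → 2
  ρ[e/f](γ[f; SUM(d)→b](R)) → 2

== RESULT ==
e | b
5 | 8
9 | 13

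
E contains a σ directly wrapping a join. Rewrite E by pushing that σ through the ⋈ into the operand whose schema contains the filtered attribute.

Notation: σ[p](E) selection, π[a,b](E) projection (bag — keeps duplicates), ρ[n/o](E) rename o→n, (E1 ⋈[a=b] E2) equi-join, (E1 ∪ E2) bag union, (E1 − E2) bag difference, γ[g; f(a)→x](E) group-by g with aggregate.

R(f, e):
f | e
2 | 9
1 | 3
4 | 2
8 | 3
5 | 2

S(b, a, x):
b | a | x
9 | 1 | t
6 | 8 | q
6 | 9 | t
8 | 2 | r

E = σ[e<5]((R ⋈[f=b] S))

σ filters on e, owned by the left side.
E' = (σ[e<5](R) ⋈[f=b] S)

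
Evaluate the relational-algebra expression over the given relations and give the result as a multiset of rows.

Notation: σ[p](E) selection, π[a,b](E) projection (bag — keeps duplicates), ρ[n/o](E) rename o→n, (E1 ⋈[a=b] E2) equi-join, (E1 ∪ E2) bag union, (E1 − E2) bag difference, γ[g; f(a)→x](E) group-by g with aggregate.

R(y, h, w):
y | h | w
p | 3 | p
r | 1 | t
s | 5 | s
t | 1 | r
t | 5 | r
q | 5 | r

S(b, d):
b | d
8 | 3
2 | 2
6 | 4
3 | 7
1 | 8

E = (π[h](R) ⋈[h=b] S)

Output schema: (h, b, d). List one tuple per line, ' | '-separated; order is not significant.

Per-node cardinality:
  R → 6
  π[h](R) → 6
  S → 5
  (π[h](R) ⋈[h=b] S) → 3

== RESULT ==
h | b | d
1 | 1 | 8
1 | 1 | 8
3 | 3 | 7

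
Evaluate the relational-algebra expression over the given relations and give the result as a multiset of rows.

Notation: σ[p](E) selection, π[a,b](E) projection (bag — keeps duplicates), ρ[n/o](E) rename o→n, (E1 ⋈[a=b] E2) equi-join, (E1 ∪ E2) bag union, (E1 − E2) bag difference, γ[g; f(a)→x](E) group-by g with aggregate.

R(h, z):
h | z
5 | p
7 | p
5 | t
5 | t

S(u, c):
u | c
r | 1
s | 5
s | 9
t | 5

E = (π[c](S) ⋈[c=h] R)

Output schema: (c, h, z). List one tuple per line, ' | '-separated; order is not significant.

Per-node cardinality:
  S → 4
  π[c](S) → 4
  R → 4
  (π[c](S) ⋈[c=h] R) → 6

== RESULT ==
c | h | z
5 | 5 | p
5 | 5 | p
5 | 5 | t
5 | 5 | t
5 | 5 | t
5 | 5 | t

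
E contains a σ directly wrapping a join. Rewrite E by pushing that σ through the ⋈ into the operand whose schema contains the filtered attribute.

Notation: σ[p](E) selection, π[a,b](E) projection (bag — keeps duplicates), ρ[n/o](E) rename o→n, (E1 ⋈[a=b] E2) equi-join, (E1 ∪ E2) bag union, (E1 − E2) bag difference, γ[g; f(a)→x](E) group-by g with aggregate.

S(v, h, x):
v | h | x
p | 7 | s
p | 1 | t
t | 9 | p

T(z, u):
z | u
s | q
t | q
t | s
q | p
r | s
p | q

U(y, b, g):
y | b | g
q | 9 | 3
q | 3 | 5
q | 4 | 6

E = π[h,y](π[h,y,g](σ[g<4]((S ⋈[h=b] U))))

σ filters on g, owned by the right side.
E' = π[h,y](π[h,y,g]((S ⋈[h=b] σ[g<4](U))))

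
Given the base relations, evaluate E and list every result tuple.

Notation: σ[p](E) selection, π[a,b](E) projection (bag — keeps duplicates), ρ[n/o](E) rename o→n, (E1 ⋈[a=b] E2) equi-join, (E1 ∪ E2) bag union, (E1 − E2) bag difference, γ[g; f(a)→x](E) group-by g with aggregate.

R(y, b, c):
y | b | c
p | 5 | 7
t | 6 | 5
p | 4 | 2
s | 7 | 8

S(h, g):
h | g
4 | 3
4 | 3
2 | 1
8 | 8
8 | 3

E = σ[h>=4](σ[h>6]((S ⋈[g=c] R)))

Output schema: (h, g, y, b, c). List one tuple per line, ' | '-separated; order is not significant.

Per-node cardinality:
  S → 5
  R → 4
  (S ⋈[g=c] R) → 1
  σ[h>6]((S ⋈[g=c] R)) → 1
  σ[h>=4](σ[h>6]((S ⋈[g=c] R))) → 1

== RESULT ==
h | g | y | b | c
8 | 8 | s | 7 | 8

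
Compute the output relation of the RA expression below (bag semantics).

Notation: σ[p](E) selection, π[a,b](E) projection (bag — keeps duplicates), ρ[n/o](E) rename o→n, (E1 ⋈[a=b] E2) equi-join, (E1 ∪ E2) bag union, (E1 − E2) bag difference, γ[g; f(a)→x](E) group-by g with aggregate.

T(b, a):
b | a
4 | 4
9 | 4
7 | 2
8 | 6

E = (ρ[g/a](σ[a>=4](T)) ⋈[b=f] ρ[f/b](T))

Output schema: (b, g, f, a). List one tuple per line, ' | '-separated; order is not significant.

Subexpression sizes:
  T → 4
  σ[a>=4](T) → 3
  ρ[g/a](σ[a>=4](T)) → 3
  T → 4
  ρ[f/b](T) → 4
  (ρ[g/a](σ[a>=4](T)) ⋈[b=f] ρ[f/b](T)) → 3

== RESULT ==
b | g | f | a
4 | 4 | 4 | 4
8 | 6 | 8 | 6
9 | 4 | 9 | 4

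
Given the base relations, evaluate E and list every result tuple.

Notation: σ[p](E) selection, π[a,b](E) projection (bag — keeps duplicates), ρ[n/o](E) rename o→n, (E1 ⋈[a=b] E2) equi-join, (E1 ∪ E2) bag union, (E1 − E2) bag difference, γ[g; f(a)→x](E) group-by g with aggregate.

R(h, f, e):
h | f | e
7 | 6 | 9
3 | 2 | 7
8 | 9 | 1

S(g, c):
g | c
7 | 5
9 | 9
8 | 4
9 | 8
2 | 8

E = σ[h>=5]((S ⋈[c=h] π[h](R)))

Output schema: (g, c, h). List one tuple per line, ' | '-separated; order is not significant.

Per-node cardinality:
  S → 5
  R → 3
  π[h](R) → 3
  (S ⋈[c=h] π[h](R)) → 2
  σ[h>=5]((S ⋈[c=h] π[h](R))) → 2

== RESULT ==
g | c | h
2 | 8 | 8
9 | 8 | 8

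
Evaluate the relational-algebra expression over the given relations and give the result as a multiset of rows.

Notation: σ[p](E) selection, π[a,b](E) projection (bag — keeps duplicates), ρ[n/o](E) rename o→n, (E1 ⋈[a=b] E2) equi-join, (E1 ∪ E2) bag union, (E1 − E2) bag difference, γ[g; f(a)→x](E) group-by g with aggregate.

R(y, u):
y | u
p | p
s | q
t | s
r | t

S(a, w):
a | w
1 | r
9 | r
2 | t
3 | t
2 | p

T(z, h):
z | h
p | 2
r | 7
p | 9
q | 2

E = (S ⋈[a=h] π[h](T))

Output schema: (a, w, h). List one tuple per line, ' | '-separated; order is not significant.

Stepwise |·|:
  S → 5
  T → 4
  π[h](T) → 4
  (S ⋈[a=h] π[h](T)) → 5

== RESULT ==
a | w | h
2 | p | 2
2 | p | 2
2 | t | 2
2 | t | 2
9 | r | 9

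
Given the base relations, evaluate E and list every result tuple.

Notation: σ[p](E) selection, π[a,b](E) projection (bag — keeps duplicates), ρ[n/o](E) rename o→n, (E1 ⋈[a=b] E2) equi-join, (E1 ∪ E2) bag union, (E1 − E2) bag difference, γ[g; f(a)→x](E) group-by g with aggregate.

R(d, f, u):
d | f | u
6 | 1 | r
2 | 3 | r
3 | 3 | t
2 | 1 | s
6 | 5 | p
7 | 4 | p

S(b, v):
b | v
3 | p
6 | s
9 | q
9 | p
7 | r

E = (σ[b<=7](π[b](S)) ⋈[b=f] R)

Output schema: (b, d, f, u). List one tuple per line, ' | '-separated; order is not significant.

Per-node cardinality:
  S → 5
  π[b](S) → 5
  σ[b<=7](π[b](S)) → 3
  R → 6
  (σ[b<=7](π[b](S)) ⋈[b=f] R) → 2

== RESULT ==
b | d | f | u
3 | 2 | 3 | r
3 | 3 | 3 | t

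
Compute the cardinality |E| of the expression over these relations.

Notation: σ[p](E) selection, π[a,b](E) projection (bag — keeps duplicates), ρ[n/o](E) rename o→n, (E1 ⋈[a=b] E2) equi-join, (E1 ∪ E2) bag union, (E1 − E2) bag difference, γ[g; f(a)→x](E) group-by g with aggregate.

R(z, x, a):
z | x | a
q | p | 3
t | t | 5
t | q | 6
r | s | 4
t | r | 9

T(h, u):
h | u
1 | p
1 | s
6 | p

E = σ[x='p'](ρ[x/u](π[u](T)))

Subexpression sizes:
  T → 3
  π[u](T) → 3
  ρ[x/u](π[u](T)) → 3
  σ[x='p'](ρ[x/u](π[u](T))) → 2

|E| = 2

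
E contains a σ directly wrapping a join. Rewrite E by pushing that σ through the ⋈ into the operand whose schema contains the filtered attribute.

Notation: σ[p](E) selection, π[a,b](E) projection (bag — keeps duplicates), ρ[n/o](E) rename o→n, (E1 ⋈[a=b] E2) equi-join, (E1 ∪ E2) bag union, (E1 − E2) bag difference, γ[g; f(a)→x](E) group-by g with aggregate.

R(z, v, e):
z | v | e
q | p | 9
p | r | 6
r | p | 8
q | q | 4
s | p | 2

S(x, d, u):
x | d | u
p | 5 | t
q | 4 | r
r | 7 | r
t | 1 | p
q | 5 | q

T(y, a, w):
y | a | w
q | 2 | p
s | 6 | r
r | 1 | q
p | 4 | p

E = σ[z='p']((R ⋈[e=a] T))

σ filters on z, owned by the left side.
E' = (σ[z='p'](R) ⋈[e=a] T)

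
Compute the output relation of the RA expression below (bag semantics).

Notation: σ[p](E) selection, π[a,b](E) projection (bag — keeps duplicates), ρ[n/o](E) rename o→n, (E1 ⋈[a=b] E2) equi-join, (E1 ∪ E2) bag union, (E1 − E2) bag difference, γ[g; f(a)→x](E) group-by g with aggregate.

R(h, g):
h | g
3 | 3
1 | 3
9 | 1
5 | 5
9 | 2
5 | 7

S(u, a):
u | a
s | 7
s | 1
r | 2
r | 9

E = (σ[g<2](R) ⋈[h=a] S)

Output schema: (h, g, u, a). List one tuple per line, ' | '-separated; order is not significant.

Row counts bottom-up:
  R → 6
  σ[g<2](R) → 1
  S → 4
  (σ[g<2](R) ⋈[h=a] S) → 1

== RESULT ==
h | g | u | a
9 | 1 | r | 9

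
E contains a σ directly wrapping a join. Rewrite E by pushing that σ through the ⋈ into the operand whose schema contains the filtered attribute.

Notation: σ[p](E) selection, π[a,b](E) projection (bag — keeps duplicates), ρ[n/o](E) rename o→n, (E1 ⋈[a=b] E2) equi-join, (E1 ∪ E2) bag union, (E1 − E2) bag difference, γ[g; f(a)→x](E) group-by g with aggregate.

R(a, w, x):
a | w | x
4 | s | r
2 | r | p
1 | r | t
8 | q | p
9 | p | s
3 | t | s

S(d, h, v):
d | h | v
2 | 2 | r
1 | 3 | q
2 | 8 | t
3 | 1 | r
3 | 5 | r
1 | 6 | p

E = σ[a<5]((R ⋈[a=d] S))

σ filters on a, owned by the left side.
E' = (σ[a<5](R) ⋈[a=d] S)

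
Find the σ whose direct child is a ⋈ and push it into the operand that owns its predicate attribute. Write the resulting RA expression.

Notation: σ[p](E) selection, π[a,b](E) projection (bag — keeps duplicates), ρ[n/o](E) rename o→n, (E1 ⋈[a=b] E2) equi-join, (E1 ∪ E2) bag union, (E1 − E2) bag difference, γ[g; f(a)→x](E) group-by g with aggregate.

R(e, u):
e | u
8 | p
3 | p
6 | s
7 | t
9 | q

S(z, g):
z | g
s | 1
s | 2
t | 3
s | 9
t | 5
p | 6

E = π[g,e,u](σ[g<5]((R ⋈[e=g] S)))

σ filters on g, owned by the right side.
E' = π[g,e,u]((R ⋈[e=g] σ[g<5](S)))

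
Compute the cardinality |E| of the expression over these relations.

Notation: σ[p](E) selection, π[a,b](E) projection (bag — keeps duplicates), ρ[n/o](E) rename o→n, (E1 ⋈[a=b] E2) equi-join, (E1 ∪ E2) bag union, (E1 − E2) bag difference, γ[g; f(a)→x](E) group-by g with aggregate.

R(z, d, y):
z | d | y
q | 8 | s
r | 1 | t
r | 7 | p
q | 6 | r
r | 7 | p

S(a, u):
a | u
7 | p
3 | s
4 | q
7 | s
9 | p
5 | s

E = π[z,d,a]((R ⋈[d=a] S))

Per-node cardinality:
  R → 5
  S → 6
  (R ⋈[d=a] S) → 4
  π[z,d,a]((R ⋈[d=a] S)) → 4

|E| = 4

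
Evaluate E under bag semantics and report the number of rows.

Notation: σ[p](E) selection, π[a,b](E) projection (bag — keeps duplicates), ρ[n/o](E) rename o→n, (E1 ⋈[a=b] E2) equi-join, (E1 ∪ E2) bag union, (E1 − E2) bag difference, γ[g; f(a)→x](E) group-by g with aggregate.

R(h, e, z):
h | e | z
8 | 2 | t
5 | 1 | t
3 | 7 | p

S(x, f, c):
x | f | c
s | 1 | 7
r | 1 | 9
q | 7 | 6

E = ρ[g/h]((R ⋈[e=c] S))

Per-node cardinality:
  R → 3
  S → 3
  (R ⋈[e=c] S) → 1
  ρ[g/h]((R ⋈[e=c] S)) → 1

|E| = 1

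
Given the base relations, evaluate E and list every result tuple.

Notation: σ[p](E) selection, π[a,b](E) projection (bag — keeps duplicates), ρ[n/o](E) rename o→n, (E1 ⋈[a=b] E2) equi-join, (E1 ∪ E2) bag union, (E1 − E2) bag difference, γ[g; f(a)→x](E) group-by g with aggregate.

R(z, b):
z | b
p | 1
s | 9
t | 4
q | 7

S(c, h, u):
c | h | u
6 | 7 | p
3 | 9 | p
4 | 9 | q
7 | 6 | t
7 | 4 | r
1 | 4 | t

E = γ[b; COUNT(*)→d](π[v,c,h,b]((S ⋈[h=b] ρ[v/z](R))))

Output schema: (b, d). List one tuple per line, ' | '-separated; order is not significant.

Row counts bottom-up:
  S → 6
  R → 4
  ρ[v/z](R) → 4
  (S ⋈[h=b] ρ[v/z](R)) → 5
  π[v,c,h,b]((S ⋈[h=b] ρ[v/z](R))) → 5
  γ[b; COUNT(*)→d](π[v,c,h,b]((S ⋈[h=b] ρ[v/z](R)))) → 3

== RESULT ==
b | d
4 | 2
7 | 1
9 | 2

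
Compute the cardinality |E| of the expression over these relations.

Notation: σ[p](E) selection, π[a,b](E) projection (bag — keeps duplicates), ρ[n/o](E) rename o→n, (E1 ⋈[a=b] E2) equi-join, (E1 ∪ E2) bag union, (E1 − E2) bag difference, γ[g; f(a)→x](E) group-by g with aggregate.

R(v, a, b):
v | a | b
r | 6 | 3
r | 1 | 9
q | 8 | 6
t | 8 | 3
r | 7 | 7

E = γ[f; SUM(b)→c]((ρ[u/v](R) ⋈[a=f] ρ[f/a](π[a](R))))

Row counts bottom-up:
  R → 5
  ρ[u/v](R) → 5
  R → 5
  π[a](R) → 5
  ρ[f/a](π[a](R)) → 5
  (ρ[u/v](R) ⋈[a=f] ρ[f/a](π[a](R))) → 7
  γ[f; SUM(b)→c]((ρ[u/v](R) ⋈[a=f] ρ[f/a](π[a](R)))) → 4

|E| = 4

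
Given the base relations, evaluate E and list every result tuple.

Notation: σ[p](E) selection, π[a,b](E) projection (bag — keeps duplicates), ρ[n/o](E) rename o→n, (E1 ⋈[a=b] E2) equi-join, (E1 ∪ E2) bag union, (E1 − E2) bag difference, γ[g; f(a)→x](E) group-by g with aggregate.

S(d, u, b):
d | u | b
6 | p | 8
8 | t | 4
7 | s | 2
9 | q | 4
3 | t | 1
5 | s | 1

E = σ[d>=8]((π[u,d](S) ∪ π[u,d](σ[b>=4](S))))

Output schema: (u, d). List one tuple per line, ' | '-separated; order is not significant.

Stepwise |·|:
  S → 6
  π[u,d](S) → 6
  S → 6
  σ[b>=4](S) → 3
  π[u,d](σ[b>=4](S)) → 3
  (π[u,d](S) ∪ π[u,d](σ[b>=4](S))) → 9
  σ[d>=8]((π[u,d](S) ∪ π[u,d](σ[b>=4](S)))) → 4

== RESULT ==
u | d
q | 9
q | 9
t | 8
t | 8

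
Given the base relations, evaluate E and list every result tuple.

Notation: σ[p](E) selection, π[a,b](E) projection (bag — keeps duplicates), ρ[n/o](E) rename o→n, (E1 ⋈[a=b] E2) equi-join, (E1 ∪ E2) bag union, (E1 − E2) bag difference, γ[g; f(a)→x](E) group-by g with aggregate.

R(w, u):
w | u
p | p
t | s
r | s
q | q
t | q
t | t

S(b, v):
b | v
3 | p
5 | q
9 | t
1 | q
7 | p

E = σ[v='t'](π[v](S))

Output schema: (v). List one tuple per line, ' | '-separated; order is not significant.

Row counts bottom-up:
  S → 5
  π[v](S) → 5
  σ[v='t'](π[v](S)) → 1

== RESULT ==
v
t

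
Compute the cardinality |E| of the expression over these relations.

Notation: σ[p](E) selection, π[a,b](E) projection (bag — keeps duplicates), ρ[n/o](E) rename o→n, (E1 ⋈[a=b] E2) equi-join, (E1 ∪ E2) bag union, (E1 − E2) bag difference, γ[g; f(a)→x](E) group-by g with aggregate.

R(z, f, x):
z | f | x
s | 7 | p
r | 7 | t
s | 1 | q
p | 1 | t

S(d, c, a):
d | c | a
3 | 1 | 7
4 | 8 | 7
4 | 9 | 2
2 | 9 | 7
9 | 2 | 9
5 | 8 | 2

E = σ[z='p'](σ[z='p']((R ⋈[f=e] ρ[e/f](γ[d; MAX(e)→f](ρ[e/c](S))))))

Stepwise |·|:
  R → 4
  S → 6
  ρ[e/c](S) → 6
  γ[d; MAX(e)→f](ρ[e/c](S)) → 5
  ρ[e/f](γ[d; MAX(e)→f](ρ[e/c](S))) → 5
  (R ⋈[f=e] ρ[e/f](γ[d; MAX(e)→f](ρ[e/c](S)))) → 2
  σ[z='p']((R ⋈[f=e] ρ[e/f](γ[d; MAX(e)→f](ρ[e/c](S))))) → 1
  σ[z='p'](σ[z='p']((R ⋈[f=e] ρ[e/f](γ[d; MAX(e)→f](ρ[e/c](S)))))) → 1

|E| = 1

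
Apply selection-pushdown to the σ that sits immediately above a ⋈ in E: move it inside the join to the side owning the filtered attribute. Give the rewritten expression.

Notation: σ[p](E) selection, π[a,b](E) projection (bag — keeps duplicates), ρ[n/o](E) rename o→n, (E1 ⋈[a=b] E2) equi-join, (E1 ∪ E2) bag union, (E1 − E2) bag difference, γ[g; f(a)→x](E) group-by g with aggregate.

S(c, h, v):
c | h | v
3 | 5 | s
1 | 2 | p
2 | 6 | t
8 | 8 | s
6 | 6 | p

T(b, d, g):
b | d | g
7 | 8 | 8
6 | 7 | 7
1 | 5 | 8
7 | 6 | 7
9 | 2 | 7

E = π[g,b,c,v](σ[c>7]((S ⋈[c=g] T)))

σ filters on c, owned by the left side.
E' = π[g,b,c,v]((σ[c>7](S) ⋈[c=g] T))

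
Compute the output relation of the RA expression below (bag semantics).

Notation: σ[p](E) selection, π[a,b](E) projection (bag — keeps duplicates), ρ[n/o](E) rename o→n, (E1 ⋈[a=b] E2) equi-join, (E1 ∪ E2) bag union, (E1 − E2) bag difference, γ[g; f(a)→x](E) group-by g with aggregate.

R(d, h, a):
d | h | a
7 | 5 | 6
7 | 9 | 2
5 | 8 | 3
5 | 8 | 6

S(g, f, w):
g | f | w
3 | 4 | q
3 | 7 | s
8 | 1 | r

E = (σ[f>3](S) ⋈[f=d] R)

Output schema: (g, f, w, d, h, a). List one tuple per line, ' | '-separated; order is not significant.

Per-node cardinality:
  S → 3
  σ[f>3](S) → 2
  R → 4
  (σ[f>3](S) ⋈[f=d] R) → 2

== RESULT ==
g | f | w | d | h | a
3 | 7 | s | 7 | 5 | 6
3 | 7 | s | 7 | 9 | 2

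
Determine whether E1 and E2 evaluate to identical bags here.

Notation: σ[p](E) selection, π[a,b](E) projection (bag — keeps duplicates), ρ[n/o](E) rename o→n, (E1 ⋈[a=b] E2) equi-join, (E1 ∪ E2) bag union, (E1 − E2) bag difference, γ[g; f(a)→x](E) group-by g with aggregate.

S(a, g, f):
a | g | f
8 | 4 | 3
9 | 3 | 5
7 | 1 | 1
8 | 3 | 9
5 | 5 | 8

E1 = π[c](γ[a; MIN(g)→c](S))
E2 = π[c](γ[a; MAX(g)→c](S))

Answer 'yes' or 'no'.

E1 subexpression sizes:
  S → 5
  γ[a; MIN(g)→c](S) → 4
  π[c](γ[a; MIN(g)→c](S)) → 4
E2 subexpression sizes:
  S → 5
  γ[a; MAX(g)→c](S) → 4
  π[c](γ[a; MAX(g)→c](S)) → 4

E1 result:
c
1
3
3
5
E2 result:
c
1
3
4
5
Witness: (3,) appears 2× in E1 but 1× in E2.

no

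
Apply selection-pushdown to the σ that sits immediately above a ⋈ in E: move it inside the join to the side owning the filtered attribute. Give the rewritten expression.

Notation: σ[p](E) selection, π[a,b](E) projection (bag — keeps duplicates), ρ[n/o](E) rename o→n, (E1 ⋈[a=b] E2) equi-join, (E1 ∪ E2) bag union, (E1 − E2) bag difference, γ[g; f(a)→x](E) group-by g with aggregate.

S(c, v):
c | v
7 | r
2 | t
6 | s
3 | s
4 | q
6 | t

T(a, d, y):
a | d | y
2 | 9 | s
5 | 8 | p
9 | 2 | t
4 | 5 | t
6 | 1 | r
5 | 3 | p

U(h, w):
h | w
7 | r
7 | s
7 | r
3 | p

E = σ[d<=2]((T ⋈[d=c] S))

σ filters on d, owned by the left side.
E' = (σ[d<=2](T) ⋈[d=c] S)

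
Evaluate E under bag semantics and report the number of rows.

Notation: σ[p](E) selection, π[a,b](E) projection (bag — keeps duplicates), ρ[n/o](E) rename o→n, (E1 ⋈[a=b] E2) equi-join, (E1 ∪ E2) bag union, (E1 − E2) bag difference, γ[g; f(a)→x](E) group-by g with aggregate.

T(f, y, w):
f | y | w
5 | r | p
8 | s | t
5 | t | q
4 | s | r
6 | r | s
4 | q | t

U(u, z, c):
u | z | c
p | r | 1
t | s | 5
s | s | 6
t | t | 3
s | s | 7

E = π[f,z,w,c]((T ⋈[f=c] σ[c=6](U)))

Per-node cardinality:
  T → 6
  U → 5
  σ[c=6](U) → 1
  (T ⋈[f=c] σ[c=6](U)) → 1
  π[f,z,w,c]((T ⋈[f=c] σ[c=6](U))) → 1

|E| = 1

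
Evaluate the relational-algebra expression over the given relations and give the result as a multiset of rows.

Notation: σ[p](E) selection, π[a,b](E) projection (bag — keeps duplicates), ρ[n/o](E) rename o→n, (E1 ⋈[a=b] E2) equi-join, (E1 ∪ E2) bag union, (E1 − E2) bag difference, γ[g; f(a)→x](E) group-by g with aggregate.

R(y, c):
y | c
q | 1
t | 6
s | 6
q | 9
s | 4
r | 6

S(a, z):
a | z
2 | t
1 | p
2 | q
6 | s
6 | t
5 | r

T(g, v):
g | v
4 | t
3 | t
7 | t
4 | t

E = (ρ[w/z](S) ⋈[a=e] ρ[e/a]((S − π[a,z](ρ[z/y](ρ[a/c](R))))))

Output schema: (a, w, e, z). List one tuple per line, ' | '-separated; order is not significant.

Per-node cardinality:
  S → 6
  ρ[w/z](S) → 6
  S → 6
  R → 6
  ρ[a/c](R) → 6
  ρ[z/y](ρ[a/c](R)) → 6
  π[a,z](ρ[z/y](ρ[a/c](R))) → 6
  (S − π[a,z](ρ[z/y](ρ[a/c](R)))) → 4
  ρ[e/a]((S − π[a,z](ρ[z/y](ρ[a/c](R))))) → 4
  (ρ[w/z](S) ⋈[a=e] ρ[e/a]((S − π[a,z](ρ[z/y](ρ[a/c](R)))))) → 6

== RESULT ==
a | w | e | z
1 | p | 1 | p
2 | q | 2 | q
2 | q | 2 | t
2 | t | 2 | q
2 | t | 2 | t
5 | r | 5 | r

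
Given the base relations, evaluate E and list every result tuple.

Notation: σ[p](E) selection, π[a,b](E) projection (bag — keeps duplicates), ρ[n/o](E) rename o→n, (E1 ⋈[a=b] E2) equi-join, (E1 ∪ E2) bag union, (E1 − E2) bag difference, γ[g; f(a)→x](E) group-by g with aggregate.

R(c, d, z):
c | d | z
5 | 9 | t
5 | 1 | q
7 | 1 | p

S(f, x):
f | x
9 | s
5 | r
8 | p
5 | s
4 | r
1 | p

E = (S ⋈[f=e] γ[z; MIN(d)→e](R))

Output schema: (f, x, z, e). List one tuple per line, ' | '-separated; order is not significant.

Row counts bottom-up:
  S → 6
  R → 3
  γ[z; MIN(d)→e](R) → 3
  (S ⋈[f=e] γ[z; MIN(d)→e](R)) → 3

== RESULT ==
f | x | z | e
1 | p | p | 1
1 | p | q | 1
9 | s | t | 9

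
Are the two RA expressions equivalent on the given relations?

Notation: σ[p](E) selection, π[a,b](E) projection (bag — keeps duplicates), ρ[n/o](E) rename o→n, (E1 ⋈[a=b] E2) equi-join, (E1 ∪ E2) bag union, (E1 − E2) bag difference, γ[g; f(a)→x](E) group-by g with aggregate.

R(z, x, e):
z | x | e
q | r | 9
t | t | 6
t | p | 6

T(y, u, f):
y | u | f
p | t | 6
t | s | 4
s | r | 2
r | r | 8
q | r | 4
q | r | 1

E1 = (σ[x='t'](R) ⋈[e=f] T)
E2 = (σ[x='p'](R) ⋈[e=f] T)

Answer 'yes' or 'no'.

E1 stepwise |·|:
  R → 3
  σ[x='t'](R) → 1
  T → 6
  (σ[x='t'](R) ⋈[e=f] T) → 1
E2 stepwise |·|:
  R → 3
  σ[x='p'](R) → 1
  T → 6
  (σ[x='p'](R) ⋈[e=f] T) → 1

E1 result:
z | x | e | y | u | f
t | t | 6 | p | t | 6
E2 result:
z | x | e | y | u | f
t | p | 6 | p | t | 6
Witness: ('t', 'p', 6, 'p', 't', 6) appears 0× in E1 but 1× in E2.

no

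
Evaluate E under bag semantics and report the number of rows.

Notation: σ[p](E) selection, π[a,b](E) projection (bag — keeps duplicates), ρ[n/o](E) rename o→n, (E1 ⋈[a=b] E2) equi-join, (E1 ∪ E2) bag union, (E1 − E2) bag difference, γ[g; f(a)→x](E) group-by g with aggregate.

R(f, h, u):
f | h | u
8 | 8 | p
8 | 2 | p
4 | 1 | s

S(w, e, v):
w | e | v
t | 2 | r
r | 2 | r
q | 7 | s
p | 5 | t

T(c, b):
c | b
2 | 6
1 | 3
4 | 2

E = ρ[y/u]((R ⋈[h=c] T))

Stepwise |·|:
  R → 3
  T → 3
  (R ⋈[h=c] T) → 2
  ρ[y/u]((R ⋈[h=c] T)) → 2

|E| = 2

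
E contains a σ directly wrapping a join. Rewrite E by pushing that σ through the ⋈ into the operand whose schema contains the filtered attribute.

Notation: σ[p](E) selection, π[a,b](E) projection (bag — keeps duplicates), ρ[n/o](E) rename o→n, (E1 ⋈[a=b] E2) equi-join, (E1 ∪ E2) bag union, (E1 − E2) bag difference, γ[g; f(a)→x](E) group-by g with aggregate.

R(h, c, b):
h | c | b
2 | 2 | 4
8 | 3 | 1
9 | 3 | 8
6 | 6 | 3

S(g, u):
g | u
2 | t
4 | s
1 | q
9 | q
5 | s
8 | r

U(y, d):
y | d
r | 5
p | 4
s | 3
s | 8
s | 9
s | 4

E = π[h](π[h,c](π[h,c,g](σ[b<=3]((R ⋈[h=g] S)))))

σ filters on b, owned by the left side.
E' = π[h](π[h,c](π[h,c,g]((σ[b<=3](R) ⋈[h=g] S))))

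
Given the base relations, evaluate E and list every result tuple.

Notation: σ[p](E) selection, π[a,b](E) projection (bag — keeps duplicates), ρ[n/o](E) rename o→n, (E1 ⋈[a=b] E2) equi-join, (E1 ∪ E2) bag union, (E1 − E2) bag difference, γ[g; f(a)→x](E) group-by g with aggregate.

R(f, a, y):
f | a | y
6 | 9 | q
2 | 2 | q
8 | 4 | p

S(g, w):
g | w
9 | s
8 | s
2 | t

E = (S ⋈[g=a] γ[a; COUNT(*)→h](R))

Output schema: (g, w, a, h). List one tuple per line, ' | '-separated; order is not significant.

Per-node cardinality:
  S → 3
  R → 3
  γ[a; COUNT(*)→h](R) → 3
  (S ⋈[g=a] γ[a; COUNT(*)→h](R)) → 2

== RESULT ==
g | w | a | h
2 | t | 2 | 1
9 | s | 9 | 1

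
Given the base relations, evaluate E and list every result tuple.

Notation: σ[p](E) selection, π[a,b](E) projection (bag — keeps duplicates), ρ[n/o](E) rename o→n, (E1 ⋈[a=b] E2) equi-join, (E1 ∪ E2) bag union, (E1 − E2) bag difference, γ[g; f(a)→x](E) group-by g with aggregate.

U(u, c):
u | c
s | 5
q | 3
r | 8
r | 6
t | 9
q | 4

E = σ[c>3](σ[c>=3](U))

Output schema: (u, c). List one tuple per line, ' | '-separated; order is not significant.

Per-node cardinality:
  U → 6
  σ[c>=3](U) → 6
  σ[c>3](σ[c>=3](U)) → 5

== RESULT ==
u | c
q | 4
r | 6
r | 8
s | 5
t | 9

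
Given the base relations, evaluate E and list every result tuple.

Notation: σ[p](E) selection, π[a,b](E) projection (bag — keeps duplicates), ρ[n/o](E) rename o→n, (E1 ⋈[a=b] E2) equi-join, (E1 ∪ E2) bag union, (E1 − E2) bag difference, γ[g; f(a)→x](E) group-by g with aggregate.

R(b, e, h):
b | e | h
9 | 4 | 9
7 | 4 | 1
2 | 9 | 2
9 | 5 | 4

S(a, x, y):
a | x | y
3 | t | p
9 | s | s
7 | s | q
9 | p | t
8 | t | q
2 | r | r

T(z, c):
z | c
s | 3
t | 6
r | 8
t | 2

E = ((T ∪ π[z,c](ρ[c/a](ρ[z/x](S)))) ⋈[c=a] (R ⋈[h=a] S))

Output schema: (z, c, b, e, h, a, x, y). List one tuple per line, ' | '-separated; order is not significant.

Per-node cardinality:
  T → 4
  S → 6
  ρ[z/x](S) → 6
  ρ[c/a](ρ[z/x](S)) → 6
  π[z,c](ρ[c/a](ρ[z/x](S))) → 6
  (T ∪ π[z,c](ρ[c/a](ρ[z/x](S)))) → 10
  R → 4
  S → 6
  (R ⋈[h=a] S) → 3
  ((T ∪ π[z,c](ρ[c/a](ρ[z/x](S)))) ⋈[c=a] (R ⋈[h=a] S)) → 6

== RESULT ==
z | c | b | e | h | a | x | y
p | 9 | 9 | 4 | 9 | 9 | p | t
p | 9 | 9 | 4 | 9 | 9 | s | s
r | 2 | 2 | 9 | 2 | 2 | r | r
s | 9 | 9 | 4 | 9 | 9 | p | t
s | 9 | 9 | 4 | 9 | 9 | s | s
t | 2 | 2 | 9 | 2 | 2 | r | r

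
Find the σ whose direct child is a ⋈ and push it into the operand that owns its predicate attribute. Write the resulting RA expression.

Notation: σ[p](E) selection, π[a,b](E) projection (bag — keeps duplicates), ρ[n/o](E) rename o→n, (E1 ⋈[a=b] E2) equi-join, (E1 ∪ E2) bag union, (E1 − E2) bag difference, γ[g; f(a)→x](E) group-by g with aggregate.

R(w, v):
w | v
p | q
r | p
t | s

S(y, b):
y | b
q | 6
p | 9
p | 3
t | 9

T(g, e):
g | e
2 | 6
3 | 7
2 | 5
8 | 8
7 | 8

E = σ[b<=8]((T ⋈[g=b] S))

σ filters on b, owned by the right side.
E' = (T ⋈[g=b] σ[b<=8](S))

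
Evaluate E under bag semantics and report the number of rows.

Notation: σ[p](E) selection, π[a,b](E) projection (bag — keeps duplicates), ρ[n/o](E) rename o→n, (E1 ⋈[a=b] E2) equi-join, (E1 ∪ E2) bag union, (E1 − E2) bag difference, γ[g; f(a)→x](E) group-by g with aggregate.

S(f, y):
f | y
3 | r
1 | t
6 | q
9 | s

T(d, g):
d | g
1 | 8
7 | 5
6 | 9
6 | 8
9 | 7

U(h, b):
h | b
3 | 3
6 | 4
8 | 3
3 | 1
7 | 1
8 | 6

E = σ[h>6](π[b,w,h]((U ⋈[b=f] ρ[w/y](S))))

Per-node cardinality:
  U → 6
  S → 4
  ρ[w/y](S) → 4
  (U ⋈[b=f] ρ[w/y](S)) → 5
  π[b,w,h]((U ⋈[b=f] ρ[w/y](S))) → 5
  σ[h>6](π[b,w,h]((U ⋈[b=f] ρ[w/y](S)))) → 3

|E| = 3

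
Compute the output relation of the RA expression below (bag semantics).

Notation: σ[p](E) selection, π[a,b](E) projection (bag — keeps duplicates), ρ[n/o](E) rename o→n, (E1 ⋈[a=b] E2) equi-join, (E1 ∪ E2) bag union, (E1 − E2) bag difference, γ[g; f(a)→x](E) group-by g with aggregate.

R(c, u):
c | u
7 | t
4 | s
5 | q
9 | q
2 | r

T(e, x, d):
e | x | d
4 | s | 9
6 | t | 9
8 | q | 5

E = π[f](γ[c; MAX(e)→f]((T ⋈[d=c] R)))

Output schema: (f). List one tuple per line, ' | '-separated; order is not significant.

Stepwise |·|:
  T → 3
  R → 5
  (T ⋈[d=c] R) → 3
  γ[c; MAX(e)→f]((T ⋈[d=c] R)) → 2
  π[f](γ[c; MAX(e)→f]((T ⋈[d=c] R))) → 2

== RESULT ==
f
6
8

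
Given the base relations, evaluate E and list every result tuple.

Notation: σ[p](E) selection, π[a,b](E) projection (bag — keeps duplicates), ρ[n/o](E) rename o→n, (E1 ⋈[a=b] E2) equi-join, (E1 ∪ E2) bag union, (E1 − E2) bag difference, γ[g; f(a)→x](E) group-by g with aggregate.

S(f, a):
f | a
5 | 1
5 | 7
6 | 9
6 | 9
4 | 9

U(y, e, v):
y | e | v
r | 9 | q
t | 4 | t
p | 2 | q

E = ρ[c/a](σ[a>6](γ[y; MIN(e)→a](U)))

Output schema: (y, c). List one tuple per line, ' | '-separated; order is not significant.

Per-node cardinality:
  U → 3
  γ[y; MIN(e)→a](U) → 3
  σ[a>6](γ[y; MIN(e)→a](U)) → 1
  ρ[c/a](σ[a>6](γ[y; MIN(e)→a](U))) → 1

== RESULT ==
y | c
r | 9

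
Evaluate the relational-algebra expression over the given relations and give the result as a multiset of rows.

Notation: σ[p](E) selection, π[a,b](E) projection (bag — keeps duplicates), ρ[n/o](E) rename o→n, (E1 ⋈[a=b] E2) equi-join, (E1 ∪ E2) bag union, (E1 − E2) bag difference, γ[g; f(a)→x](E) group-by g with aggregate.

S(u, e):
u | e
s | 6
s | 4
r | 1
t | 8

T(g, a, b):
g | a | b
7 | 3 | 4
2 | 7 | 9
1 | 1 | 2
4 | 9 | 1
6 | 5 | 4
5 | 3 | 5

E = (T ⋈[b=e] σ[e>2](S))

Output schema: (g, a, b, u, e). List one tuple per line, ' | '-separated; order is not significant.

Subexpression sizes:
  T → 6
  S → 4
  σ[e>2](S) → 3
  (T ⋈[b=e] σ[e>2](S)) → 2

== RESULT ==
g | a | b | u | e
6 | 5 | 4 | s | 4
7 | 3 | 4 | s | 4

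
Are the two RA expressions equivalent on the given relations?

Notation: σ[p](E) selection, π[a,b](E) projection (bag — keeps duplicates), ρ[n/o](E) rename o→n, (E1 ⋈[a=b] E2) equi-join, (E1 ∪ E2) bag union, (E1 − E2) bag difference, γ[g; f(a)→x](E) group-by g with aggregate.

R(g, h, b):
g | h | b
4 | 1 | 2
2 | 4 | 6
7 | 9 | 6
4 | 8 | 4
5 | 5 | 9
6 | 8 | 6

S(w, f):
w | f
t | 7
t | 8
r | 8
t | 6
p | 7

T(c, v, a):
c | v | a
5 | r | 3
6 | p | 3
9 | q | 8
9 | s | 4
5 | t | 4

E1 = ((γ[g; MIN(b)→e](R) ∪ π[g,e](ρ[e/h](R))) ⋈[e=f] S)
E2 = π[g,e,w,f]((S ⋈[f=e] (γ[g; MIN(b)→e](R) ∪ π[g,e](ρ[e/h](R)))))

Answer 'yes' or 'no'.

E1 row counts bottom-up:
  R → 6
  γ[g; MIN(b)→e](R) → 5
  R → 6
  ρ[e/h](R) → 6
  π[g,e](ρ[e/h](R)) → 6
  (γ[g; MIN(b)→e](R) ∪ π[g,e](ρ[e/h](R))) → 11
  S → 5
  ((γ[g; MIN(b)→e](R) ∪ π[g,e](ρ[e/h](R))) ⋈[e=f] S) → 7
E2 row counts bottom-up:
  S → 5
  R → 6
  γ[g; MIN(b)→e](R) → 5
  R → 6
  ρ[e/h](R) → 6
  π[g,e](ρ[e/h](R)) → 6
  (γ[g; MIN(b)→e](R) ∪ π[g,e](ρ[e/h](R))) → 11
  (S ⋈[f=e] (γ[g; MIN(b)→e](R) ∪ π[g,e](ρ[e/h](R)))) → 7
  π[g,e,w,f]((S ⋈[f=e] (γ[g; MIN(b)→e](R) ∪ π[g,e](ρ[e/h](R))))) → 7

E1 and E2 produce the same multiset:
g | e | w | f
2 | 6 | t | 6
4 | 8 | r | 8
4 | 8 | t | 8
6 | 6 | t | 6
6 | 8 | r | 8
6 | 8 | t | 8
7 | 6 | t | 6

yes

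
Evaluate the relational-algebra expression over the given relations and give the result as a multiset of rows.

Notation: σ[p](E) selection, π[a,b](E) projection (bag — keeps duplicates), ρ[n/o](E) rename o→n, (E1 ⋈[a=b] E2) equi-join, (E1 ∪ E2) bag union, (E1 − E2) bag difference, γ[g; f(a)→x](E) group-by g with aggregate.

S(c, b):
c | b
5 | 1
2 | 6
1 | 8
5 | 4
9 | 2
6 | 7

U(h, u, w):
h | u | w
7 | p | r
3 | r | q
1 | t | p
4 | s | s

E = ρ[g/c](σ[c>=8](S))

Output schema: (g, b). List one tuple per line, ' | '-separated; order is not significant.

Per-node cardinality:
  S → 6
  σ[c>=8](S) → 1
  ρ[g/c](σ[c>=8](S)) → 1

== RESULT ==
g | b
9 | 2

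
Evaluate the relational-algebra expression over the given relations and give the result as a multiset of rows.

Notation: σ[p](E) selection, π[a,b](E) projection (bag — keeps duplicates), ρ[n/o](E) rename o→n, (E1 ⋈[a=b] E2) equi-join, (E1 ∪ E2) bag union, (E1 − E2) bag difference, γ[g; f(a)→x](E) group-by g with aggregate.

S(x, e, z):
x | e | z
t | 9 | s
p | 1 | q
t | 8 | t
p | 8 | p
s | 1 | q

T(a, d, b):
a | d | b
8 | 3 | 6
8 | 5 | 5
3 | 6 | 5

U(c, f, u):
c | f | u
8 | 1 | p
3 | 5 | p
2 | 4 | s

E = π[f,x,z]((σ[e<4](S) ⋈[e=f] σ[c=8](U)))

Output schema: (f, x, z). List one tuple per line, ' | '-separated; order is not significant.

Stepwise |·|:
  S → 5
  σ[e<4](S) → 2
  U → 3
  σ[c=8](U) → 1
  (σ[e<4](S) ⋈[e=f] σ[c=8](U)) → 2
  π[f,x,z]((σ[e<4](S) ⋈[e=f] σ[c=8](U))) → 2

== RESULT ==
f | x | z
1 | p | q
1 | s | q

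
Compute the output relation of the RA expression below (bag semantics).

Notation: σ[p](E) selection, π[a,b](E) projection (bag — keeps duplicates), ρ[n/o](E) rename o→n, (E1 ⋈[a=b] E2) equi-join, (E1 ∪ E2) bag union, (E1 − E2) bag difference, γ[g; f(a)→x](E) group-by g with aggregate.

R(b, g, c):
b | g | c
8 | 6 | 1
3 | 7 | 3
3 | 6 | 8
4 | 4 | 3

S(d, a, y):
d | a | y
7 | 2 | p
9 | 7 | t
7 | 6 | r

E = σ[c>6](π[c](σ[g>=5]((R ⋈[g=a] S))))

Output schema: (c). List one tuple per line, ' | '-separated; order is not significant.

Row counts bottom-up:
  R → 4
  S → 3
  (R ⋈[g=a] S) → 3
  σ[g>=5]((R ⋈[g=a] S)) → 3
  π[c](σ[g>=5]((R ⋈[g=a] S))) → 3
  σ[c>6](π[c](σ[g>=5]((R ⋈[g=a] S)))) → 1

== RESULT ==
c
8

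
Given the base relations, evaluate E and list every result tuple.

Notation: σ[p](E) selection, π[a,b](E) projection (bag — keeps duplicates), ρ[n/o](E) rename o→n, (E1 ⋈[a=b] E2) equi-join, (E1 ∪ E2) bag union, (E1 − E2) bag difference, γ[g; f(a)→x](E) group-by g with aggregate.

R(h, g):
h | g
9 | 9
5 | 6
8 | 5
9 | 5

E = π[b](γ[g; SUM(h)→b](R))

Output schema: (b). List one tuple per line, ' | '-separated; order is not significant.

Stepwise |·|:
  R → 4
  γ[g; SUM(h)→b](R) → 3
  π[b](γ[g; SUM(h)→b](R)) → 3

== RESULT ==
b
5
9
17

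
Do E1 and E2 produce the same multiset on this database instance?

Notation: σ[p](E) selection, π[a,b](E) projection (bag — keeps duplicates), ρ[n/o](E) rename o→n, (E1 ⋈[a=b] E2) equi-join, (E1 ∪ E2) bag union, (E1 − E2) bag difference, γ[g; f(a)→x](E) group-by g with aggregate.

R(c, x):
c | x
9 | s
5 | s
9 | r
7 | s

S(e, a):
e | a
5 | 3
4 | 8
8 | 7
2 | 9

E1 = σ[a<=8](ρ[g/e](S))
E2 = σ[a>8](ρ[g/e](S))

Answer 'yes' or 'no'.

E1 subexpression sizes:
  S → 4
  ρ[g/e](S) → 4
  σ[a<=8](ρ[g/e](S)) → 3
E2 subexpression sizes:
  S → 4
  ρ[g/e](S) → 4
  σ[a>8](ρ[g/e](S)) → 1

E1 result:
g | a
4 | 8
5 | 3
8 | 7
E2 result:
g | a
2 | 9
Witness: (5, 3) appears 1× in E1 but 0× in E2.

no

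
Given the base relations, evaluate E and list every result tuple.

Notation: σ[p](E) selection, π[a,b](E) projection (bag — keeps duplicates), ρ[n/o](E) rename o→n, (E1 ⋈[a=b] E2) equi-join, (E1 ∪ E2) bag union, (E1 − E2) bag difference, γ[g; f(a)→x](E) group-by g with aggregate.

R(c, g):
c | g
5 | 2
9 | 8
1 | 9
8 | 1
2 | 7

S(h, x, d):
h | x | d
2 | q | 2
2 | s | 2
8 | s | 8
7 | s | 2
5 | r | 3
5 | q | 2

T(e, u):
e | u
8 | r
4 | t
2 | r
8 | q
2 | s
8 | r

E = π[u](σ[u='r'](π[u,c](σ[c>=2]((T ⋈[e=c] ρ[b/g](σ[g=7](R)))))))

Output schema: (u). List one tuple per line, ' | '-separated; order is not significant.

Row counts bottom-up:
  T → 6
  R → 5
  σ[g=7](R) → 1
  ρ[b/g](σ[g=7](R)) → 1
  (T ⋈[e=c] ρ[b/g](σ[g=7](R))) → 2
  σ[c>=2]((T ⋈[e=c] ρ[b/g](σ[g=7](R)))) → 2
  π[u,c](σ[c>=2]((T ⋈[e=c] ρ[b/g](σ[g=7](R))))) → 2
  σ[u='r'](π[u,c](σ[c>=2]((T ⋈[e=c] ρ[b/g](σ[g=7](R)))))) → 1
  π[u](σ[u='r'](π[u,c](σ[c>=2]((T ⋈[e=c] ρ[b/g](σ[g=7](R))))))) → 1

== RESULT ==
u
r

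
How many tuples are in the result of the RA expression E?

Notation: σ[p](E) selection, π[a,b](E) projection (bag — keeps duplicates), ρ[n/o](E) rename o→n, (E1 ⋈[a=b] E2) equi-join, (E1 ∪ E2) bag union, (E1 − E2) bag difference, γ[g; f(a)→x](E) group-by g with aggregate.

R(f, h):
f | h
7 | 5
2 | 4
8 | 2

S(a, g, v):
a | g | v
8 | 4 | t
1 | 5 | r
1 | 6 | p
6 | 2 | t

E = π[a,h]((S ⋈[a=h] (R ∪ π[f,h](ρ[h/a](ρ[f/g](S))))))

Subexpression sizes:
  S → 4
  R → 3
  S → 4
  ρ[f/g](S) → 4
  ρ[h/a](ρ[f/g](S)) → 4
  π[f,h](ρ[h/a](ρ[f/g](S))) → 4
  (R ∪ π[f,h](ρ[h/a](ρ[f/g](S)))) → 7
  (S ⋈[a=h] (R ∪ π[f,h](ρ[h/a](ρ[f/g](S))))) → 6
  π[a,h]((S ⋈[a=h] (R ∪ π[f,h](ρ[h/a](ρ[f/g](S)))))) → 6

|E| = 6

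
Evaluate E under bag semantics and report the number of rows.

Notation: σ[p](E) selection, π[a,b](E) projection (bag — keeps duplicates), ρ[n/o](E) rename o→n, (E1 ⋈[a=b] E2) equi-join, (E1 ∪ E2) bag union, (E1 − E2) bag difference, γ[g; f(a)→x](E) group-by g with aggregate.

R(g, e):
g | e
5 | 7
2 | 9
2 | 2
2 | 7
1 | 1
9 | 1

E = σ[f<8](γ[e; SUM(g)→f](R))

Row counts bottom-up:
  R → 6
  γ[e; SUM(g)→f](R) → 4
  σ[f<8](γ[e; SUM(g)→f](R)) → 3

|E| = 3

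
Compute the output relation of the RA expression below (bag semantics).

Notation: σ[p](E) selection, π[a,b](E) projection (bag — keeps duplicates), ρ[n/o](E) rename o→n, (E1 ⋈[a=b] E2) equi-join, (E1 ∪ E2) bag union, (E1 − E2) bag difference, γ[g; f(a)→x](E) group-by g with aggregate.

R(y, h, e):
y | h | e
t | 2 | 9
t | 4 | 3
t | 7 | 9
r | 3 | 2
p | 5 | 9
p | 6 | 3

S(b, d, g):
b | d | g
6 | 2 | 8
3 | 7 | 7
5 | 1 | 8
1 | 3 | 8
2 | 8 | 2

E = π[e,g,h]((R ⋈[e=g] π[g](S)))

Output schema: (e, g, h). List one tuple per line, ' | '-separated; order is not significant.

Subexpression sizes:
  R → 6
  S → 5
  π[g](S) → 5
  (R ⋈[e=g] π[g](S)) → 1
  π[e,g,h]((R ⋈[e=g] π[g](S))) → 1

== RESULT ==
e | g | h
2 | 2 | 3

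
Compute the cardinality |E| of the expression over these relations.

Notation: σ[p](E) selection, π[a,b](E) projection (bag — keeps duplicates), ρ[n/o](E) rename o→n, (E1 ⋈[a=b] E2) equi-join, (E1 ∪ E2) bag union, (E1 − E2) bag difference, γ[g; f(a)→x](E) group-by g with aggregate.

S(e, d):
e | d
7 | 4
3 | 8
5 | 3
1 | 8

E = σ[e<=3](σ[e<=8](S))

Subexpression sizes:
  S → 4
  σ[e<=8](S) → 4
  σ[e<=3](σ[e<=8](S)) → 2

|E| = 2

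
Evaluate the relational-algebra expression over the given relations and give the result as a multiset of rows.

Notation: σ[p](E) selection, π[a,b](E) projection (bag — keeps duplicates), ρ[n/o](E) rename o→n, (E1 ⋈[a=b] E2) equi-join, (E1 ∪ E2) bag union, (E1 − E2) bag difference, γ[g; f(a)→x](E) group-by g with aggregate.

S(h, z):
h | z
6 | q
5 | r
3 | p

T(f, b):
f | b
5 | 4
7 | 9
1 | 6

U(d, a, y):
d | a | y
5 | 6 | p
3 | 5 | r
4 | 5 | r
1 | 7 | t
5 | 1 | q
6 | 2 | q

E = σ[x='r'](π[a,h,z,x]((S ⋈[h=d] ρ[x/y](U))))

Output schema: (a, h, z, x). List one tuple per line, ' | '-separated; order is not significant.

Stepwise |·|:
  S → 3
  U → 6
  ρ[x/y](U) → 6
  (S ⋈[h=d] ρ[x/y](U)) → 4
  π[a,h,z,x]((S ⋈[h=d] ρ[x/y](U))) → 4
  σ[x='r'](π[a,h,z,x]((S ⋈[h=d] ρ[x/y](U)))) → 1

== RESULT ==
a | h | z | x
5 | 3 | p | r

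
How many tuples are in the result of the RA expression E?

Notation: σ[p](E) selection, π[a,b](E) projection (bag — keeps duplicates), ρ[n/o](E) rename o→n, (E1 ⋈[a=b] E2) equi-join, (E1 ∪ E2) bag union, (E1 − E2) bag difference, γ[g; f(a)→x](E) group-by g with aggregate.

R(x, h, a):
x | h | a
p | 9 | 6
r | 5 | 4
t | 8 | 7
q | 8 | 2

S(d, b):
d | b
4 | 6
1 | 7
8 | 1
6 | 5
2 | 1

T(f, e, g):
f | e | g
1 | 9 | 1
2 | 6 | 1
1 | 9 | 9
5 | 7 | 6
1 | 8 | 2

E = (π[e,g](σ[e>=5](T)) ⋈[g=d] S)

Row counts bottom-up:
  T → 5
  σ[e>=5](T) → 5
  π[e,g](σ[e>=5](T)) → 5
  S → 5
  (π[e,g](σ[e>=5](T)) ⋈[g=d] S) → 4

|E| = 4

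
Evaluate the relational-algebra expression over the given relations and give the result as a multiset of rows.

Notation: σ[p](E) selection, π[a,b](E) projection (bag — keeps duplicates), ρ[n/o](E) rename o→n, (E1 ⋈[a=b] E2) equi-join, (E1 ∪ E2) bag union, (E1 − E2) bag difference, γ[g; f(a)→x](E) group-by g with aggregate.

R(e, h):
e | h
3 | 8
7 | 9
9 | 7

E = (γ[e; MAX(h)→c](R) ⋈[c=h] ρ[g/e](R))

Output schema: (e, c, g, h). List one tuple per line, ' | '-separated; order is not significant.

Per-node cardinality:
  R → 3
  γ[e; MAX(h)→c](R) → 3
  R → 3
  ρ[g/e](R) → 3
  (γ[e; MAX(h)→c](R) ⋈[c=h] ρ[g/e](R)) → 3

== RESULT ==
e | c | g | h
3 | 8 | 3 | 8
7 | 9 | 7 | 9
9 | 7 | 9 | 7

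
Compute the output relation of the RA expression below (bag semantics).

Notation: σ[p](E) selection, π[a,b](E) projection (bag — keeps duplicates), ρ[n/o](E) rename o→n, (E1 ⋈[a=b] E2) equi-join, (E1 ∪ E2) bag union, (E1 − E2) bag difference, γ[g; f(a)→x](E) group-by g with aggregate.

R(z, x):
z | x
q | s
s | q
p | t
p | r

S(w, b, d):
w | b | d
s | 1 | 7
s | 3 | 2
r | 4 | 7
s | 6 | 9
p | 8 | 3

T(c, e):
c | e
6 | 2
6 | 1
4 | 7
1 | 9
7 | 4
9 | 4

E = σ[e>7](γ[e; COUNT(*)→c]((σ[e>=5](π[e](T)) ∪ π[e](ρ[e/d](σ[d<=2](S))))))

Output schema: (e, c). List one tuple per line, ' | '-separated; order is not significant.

Per-node cardinality:
  T → 6
  π[e](T) → 6
  σ[e>=5](π[e](T)) → 2
  S → 5
  σ[d<=2](S) → 1
  ρ[e/d](σ[d<=2](S)) → 1
  π[e](ρ[e/d](σ[d<=2](S))) → 1
  (σ[e>=5](π[e](T)) ∪ π[e](ρ[e/d](σ[d<=2](S)))) → 3
  γ[e; COUNT(*)→c]((σ[e>=5](π[e](T)) ∪ π[e](ρ[e/d](σ[d<=2](S))))) → 3
  σ[e>7](γ[e; COUNT(*)→c]((σ[e>=5](π[e](T)) ∪ π[e](ρ[e/d](σ[d<=2](S)))))) → 1

== RESULT ==
e | c
9 | 1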